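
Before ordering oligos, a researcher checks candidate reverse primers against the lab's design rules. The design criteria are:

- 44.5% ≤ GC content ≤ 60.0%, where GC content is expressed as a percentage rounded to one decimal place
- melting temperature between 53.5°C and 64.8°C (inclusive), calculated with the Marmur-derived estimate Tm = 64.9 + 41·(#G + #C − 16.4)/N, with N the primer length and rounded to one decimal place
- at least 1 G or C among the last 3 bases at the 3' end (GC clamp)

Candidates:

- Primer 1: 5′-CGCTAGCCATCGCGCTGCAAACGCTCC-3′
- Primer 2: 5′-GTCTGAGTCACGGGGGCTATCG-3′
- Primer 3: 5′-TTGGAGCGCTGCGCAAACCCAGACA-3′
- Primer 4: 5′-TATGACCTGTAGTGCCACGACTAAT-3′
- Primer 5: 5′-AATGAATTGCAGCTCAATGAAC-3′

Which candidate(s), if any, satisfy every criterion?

Primer 3 only.

Primer 1 (27 nt, A=5 T=4 G=6 C=12): GC 18/27 = 66.7%, outside 44.5–60.0% ✗; Tm = 64.9 + 41·(18 − 16.4)/27 = 67.3°C, outside 53.5–64.8°C ✗; 3' end TCC has 2 G/C ✓ — fails.
Primer 2 (22 nt, A=3 T=5 G=9 C=5): GC 14/22 = 63.6%, outside 44.5–60.0% ✗; Tm = 64.9 + 41·(14 − 16.4)/22 = 60.4°C ✓; 3' end TCG has 2 G/C ✓ — fails.
Primer 3 (25 nt, A=7 T=3 G=7 C=8): GC 15/25 = 60.0% ✓; Tm = 64.9 + 41·(15 − 16.4)/25 = 62.6°C ✓; 3' end ACA has 1 G/C ✓ — passes.
Primer 4 (25 nt, A=7 T=7 G=5 C=6): GC 11/25 = 44.0%, outside 44.5–60.0% ✗; Tm = 64.9 + 41·(11 − 16.4)/25 = 56.0°C ✓; 3' end AAT has 0 G/C, need ≥1 ✗ — fails.
Primer 5 (22 nt, A=9 T=5 G=4 C=4): GC 8/22 = 36.4%, outside 44.5–60.0% ✗; Tm = 64.9 + 41·(8 − 16.4)/22 = 49.2°C, outside 53.5–64.8°C ✗; 3' end AAC has 1 G/C ✓ — fails.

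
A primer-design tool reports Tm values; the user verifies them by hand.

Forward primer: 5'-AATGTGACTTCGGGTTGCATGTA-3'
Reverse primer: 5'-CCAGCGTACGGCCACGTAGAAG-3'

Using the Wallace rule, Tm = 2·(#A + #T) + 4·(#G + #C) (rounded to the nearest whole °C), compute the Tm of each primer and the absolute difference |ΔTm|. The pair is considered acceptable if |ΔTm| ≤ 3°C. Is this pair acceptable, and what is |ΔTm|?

|ΔTm| = 6°C; the pair is not acceptable.

Forward: A=5 T=8 G=7 C=3 → Tm = 2·13 + 4·10 = 66°C.
Reverse: A=6 T=2 G=7 C=7 → Tm = 2·8 + 4·14 = 72°C.
|ΔTm| = |66 − 72| = 6°C, > 3°C.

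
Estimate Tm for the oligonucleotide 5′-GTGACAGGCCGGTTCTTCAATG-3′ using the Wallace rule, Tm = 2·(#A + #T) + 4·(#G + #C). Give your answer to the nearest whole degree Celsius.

68°C

Base counts: A=4, T=6, G=7, C=5 (length 22).
Tm = 2·(4+6) + 4·(7+5) = 2·10 + 4·12 = 20 + 48 = 68°C.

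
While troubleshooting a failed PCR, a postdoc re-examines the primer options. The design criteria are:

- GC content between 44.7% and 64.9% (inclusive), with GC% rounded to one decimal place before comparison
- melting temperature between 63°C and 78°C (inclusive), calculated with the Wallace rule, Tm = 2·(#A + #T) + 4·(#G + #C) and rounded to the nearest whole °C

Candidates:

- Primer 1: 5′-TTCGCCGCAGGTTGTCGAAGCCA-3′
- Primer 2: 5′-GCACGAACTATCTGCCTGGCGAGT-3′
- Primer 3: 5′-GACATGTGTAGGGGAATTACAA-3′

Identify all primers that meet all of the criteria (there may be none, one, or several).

Primer 1 and Primer 2.

Primer 1 (23 nt, A=4 T=5 G=7 C=7): GC 14/23 = 60.9% ✓; Tm = 2·9 + 4·14 = 74°C ✓ — passes.
Primer 2 (24 nt, A=5 T=5 G=7 C=7): GC 14/24 = 58.3% ✓; Tm = 2·10 + 4·14 = 76°C ✓ — passes.
Primer 3 (22 nt, A=8 T=5 G=7 C=2): GC 9/22 = 40.9%, outside 44.7–64.9% ✗; Tm = 2·13 + 4·9 = 62°C, outside 63–78°C ✗ — fails.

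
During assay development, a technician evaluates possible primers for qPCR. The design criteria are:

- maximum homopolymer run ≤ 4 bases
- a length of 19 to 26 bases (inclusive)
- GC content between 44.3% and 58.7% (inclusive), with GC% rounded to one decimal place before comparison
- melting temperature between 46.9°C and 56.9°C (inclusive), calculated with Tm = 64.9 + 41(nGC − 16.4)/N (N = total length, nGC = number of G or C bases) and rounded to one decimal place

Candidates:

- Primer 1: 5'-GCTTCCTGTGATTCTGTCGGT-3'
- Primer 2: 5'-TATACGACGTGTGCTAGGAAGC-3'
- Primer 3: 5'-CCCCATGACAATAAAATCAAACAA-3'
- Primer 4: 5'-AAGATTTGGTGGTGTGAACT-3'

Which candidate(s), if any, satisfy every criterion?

Primer 1 (21 nt, A=1 T=9 G=6 C=5): longest run = 2 ✓; length 21 ✓; GC 11/21 = 52.4% ✓; Tm = 64.9 + 41·(11 − 16.4)/21 = 54.4°C ✓ — passes.
Primer 2 (22 nt, A=6 T=5 G=7 C=4): longest run = 2 ✓; length 22 ✓; GC 11/22 = 50.0% ✓; Tm = 64.9 + 41·(11 − 16.4)/22 = 54.8°C ✓ — passes.
Primer 3 (24 nt, A=13 T=3 G=1 C=7): longest run = 4 ✓; length 24 ✓; GC 8/24 = 33.3%, outside 44.3–58.7% ✗; Tm = 64.9 + 41·(8 − 16.4)/24 = 50.6°C ✓ — fails.
Primer 4 (20 nt, A=5 T=7 G=7 C=1): longest run = 3 ✓; length 20 ✓; GC 8/20 = 40.0%, outside 44.3–58.7% ✗; Tm = 64.9 + 41·(8 − 16.4)/20 = 47.7°C ✓ — fails.

Primer 1 and Primer 2.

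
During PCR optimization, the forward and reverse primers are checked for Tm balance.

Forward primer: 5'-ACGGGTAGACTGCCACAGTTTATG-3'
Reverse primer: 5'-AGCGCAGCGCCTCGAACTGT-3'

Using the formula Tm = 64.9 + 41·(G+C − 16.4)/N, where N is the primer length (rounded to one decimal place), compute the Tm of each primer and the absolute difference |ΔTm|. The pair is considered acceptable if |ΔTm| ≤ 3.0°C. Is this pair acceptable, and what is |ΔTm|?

Forward: G+C = 12, N = 24 → Tm = 64.9 + 41·(12 − 16.4)/24 = 57.4°C.
Reverse: G+C = 13, N = 20 → Tm = 64.9 + 41·(13 − 16.4)/20 = 57.9°C.
|ΔTm| = |57.4 − 57.9| = 0.5°C, ≤ 3.0°C.

|ΔTm| = 0.5°C; the pair is acceptable.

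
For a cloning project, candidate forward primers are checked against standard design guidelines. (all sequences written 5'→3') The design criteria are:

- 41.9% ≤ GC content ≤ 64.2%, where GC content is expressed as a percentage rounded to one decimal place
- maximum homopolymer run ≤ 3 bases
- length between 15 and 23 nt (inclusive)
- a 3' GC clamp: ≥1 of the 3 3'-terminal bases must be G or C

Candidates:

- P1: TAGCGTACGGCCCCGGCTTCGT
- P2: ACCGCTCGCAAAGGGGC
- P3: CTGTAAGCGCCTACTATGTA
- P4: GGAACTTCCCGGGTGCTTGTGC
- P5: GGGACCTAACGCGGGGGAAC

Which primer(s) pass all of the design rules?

P1 (22 nt, A=2 T=5 G=7 C=8): GC 15/22 = 68.2%, outside 41.9–64.2% ✗; longest run = 4, exceeds 3 ✗; length 22 ✓; 3' end CGT has 2 G/C ✓ — fails.
P2 (17 nt, A=4 T=1 G=6 C=6): GC 12/17 = 70.6%, outside 41.9–64.2% ✗; longest run = 4, exceeds 3 ✗; length 17 ✓; 3' end GGC has 3 G/C ✓ — fails.
P3 (20 nt, A=5 T=6 G=4 C=5): GC 9/20 = 45.0% ✓; longest run = 2 ✓; length 20 ✓; 3' end GTA has 1 G/C ✓ — passes.
P4 (22 nt, A=2 T=6 G=8 C=6): GC 14/22 = 63.6% ✓; longest run = 3 ✓; length 22 ✓; 3' end TGC has 2 G/C ✓ — passes.
P5 (20 nt, A=5 T=1 G=9 C=5): GC 14/20 = 70.0%, outside 41.9–64.2% ✗; longest run = 5, exceeds 3 ✗; length 20 ✓; 3' end AAC has 1 G/C ✓ — fails.

P3 and P4.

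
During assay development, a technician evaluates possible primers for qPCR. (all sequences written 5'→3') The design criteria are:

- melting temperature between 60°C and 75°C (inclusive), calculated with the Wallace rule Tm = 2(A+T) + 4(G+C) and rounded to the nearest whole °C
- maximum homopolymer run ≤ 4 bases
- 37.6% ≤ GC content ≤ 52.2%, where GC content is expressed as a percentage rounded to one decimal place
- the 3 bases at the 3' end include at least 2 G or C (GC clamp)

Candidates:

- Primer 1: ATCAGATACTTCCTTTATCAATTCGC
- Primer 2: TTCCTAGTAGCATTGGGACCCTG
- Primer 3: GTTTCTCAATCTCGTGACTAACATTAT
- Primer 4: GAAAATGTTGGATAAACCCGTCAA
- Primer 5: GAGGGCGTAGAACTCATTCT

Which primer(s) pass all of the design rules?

Primer 2 only.

Primer 1 (26 nt, A=7 T=10 G=2 C=7): Tm = 2·17 + 4·9 = 70°C ✓; longest run = 3 ✓; GC 9/26 = 34.6%, outside 37.6–52.2% ✗; 3' end CGC has 3 G/C ✓ — fails.
Primer 2 (23 nt, A=4 T=7 G=6 C=6): Tm = 2·11 + 4·12 = 70°C ✓; longest run = 3 ✓; GC 12/23 = 52.2% ✓; 3' end CTG has 2 G/C ✓ — passes.
Primer 3 (27 nt, A=7 T=11 G=3 C=6): Tm = 2·18 + 4·9 = 72°C ✓; longest run = 3 ✓; GC 9/27 = 33.3%, outside 37.6–52.2% ✗; 3' end TAT has 0 G/C, need ≥2 ✗ — fails.
Primer 4 (24 nt, A=10 T=5 G=5 C=4): Tm = 2·15 + 4·9 = 66°C ✓; longest run = 4 ✓; GC 9/24 = 37.5%, outside 37.6–52.2% ✗; 3' end CAA has 1 G/C, need ≥2 ✗ — fails.
Primer 5 (20 nt, A=5 T=5 G=6 C=4): Tm = 2·10 + 4·10 = 60°C ✓; longest run = 3 ✓; GC 10/20 = 50.0% ✓; 3' end TCT has 1 G/C, need ≥2 ✗ — fails.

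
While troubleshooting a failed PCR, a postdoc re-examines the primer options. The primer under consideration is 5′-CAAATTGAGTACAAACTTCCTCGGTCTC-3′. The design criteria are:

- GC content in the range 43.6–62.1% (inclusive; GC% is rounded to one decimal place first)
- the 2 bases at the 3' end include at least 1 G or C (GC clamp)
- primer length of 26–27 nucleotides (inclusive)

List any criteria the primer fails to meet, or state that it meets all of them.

Base counts: A=8, T=8, G=4, C=8 (length 28).
GC content: GC 12/28 = 42.9%, outside 43.6–62.1% ✗
GC clamp: 3' end TC has 1 G/C ✓
length: length 28, outside 26–27 ✗

Fails: GC content, length.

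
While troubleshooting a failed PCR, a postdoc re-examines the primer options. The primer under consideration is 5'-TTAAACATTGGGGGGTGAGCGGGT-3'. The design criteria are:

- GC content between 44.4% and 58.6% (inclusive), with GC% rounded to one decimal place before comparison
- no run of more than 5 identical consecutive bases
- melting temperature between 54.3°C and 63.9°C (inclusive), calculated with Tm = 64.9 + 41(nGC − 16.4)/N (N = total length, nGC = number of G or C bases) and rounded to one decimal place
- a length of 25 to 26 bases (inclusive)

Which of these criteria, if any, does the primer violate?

Base counts: A=5, T=6, G=11, C=2 (length 24).
GC content: GC 13/24 = 54.2% ✓
homopolymer run: longest run = 6, exceeds 5 ✗
Tm: Tm = 64.9 + 41·(13 − 16.4)/24 = 59.1°C ✓
length: length 24, outside 25–26 ✗

Fails: homopolymer run, length.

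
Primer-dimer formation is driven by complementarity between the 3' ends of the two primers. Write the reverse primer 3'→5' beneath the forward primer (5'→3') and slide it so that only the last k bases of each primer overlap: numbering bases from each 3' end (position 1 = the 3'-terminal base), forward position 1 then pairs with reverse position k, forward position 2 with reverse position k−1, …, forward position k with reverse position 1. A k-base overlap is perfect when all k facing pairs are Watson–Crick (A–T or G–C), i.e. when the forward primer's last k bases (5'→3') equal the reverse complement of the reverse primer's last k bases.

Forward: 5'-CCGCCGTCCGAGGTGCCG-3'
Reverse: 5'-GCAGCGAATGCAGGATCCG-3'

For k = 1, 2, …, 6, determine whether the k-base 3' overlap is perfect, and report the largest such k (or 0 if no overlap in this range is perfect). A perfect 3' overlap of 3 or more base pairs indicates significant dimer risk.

Last 6 bases (5'→3') — forward …GTGCCG, reverse …GATCCG.
Reverse complement of the reverse primer's last 6 bases: CGGATC; its first k bases are the reverse complement of the reverse primer's last k bases, so a perfect k-base overlap needs the forward primer's last k bases to equal them.
Comparing (forward last k vs required): k=1: G vs C ✗; k=2: CG vs CG ✓; k=3: CCG vs CGG ✗; k=4: GCCG vs CGGA ✗; k=5: TGCCG vs CGGAT ✗; k=6: GTGCCG vs CGGATC ✗.
Only k = 2 is perfect, so the longest perfect 3' overlap is 2.

Longest perfect overlap: 2 complementary base pairs; below the dimer-risk threshold (threshold 3).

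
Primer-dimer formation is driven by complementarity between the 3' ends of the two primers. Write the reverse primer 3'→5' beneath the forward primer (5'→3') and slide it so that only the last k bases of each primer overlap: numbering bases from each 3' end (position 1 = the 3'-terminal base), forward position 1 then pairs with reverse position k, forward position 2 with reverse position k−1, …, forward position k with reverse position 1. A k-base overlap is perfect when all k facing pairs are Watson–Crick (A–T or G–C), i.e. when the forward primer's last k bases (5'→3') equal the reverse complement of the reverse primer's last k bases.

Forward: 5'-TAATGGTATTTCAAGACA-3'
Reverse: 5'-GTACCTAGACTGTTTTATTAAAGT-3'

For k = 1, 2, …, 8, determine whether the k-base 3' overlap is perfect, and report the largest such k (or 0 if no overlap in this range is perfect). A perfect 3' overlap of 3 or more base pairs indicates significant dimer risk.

Last 8 bases (5'→3') — forward …TCAAGACA, reverse …ATTAAAGT.
Reverse complement of the reverse primer's last 8 bases: ACTTTAAT; its first k bases are the reverse complement of the reverse primer's last k bases, so a perfect k-base overlap needs the forward primer's last k bases to equal them.
Comparing (forward last k vs required): k=1: A vs A ✓; k=2: CA vs AC ✗; k=3: ACA vs ACT ✗; k=4: GACA vs ACTT ✗; k=5: AGACA vs ACTTT ✗; k=6: AAGACA vs ACTTTA ✗; k=7: CAAGACA vs ACTTTAA ✗; k=8: TCAAGACA vs ACTTTAAT ✗.
Only k = 1 is perfect, so the longest perfect 3' overlap is 1.

Longest perfect overlap: 1 complementary base pair; below the dimer-risk threshold (threshold 3).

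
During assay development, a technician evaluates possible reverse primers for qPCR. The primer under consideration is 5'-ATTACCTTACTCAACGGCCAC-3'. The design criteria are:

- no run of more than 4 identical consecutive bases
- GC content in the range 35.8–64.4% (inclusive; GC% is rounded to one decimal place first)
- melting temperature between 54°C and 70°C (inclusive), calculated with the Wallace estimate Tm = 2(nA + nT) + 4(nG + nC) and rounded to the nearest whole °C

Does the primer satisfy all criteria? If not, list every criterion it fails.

Meets all criteria.

Base counts: A=6, T=5, G=2, C=8 (length 21).
homopolymer run: longest run = 2 ✓
GC content: GC 10/21 = 47.6% ✓
Tm: Tm = 2·11 + 4·10 = 62°C ✓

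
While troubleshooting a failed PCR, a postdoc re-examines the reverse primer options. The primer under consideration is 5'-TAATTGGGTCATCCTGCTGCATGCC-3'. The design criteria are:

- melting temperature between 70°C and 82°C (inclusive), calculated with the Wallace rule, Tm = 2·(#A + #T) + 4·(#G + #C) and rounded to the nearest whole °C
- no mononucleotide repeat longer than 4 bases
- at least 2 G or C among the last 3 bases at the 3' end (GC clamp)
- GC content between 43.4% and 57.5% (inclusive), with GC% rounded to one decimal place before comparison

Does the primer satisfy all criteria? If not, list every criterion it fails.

Meets all criteria.

Base counts: A=4, T=8, G=6, C=7 (length 25).
Tm: Tm = 2·12 + 4·13 = 76°C ✓
homopolymer run: longest run = 3 ✓
GC clamp: 3' end GCC has 3 G/C ✓
GC content: GC 13/25 = 52.0% ✓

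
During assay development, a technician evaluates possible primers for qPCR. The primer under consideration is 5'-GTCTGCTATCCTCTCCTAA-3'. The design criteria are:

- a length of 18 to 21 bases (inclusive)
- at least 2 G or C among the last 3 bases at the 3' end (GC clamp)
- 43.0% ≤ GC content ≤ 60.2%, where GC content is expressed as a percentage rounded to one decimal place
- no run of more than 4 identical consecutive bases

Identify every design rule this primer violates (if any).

Fails: GC clamp.

Base counts: A=3, T=7, G=2, C=7 (length 19).
length: length 19 ✓
GC clamp: 3' end TAA has 0 G/C, need ≥2 ✗
GC content: GC 9/19 = 47.4% ✓
homopolymer run: longest run = 2 ✓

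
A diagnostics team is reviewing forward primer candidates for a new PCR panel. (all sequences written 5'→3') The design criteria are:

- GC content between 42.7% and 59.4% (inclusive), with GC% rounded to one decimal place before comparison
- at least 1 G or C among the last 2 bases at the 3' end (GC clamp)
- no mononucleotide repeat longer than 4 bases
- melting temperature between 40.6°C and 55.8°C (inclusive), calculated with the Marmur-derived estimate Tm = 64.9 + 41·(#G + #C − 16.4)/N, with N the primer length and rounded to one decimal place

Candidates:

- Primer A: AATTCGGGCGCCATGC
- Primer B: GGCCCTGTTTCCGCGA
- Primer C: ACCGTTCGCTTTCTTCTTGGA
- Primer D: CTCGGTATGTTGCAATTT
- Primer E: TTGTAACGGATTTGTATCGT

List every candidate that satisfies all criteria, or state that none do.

Primer C only.

Primer A (16 nt, A=3 T=3 G=5 C=5): GC 10/16 = 62.5%, outside 42.7–59.4% ✗; 3' end GC has 2 G/C ✓; longest run = 3 ✓; Tm = 64.9 + 41·(10 − 16.4)/16 = 48.5°C ✓ — fails.
Primer B (16 nt, A=1 T=4 G=5 C=6): GC 11/16 = 68.8%, outside 42.7–59.4% ✗; 3' end GA has 1 G/C ✓; longest run = 3 ✓; Tm = 64.9 + 41·(11 − 16.4)/16 = 51.1°C ✓ — fails.
Primer C (21 nt, A=2 T=9 G=4 C=6): GC 10/21 = 47.6% ✓; 3' end GA has 1 G/C ✓; longest run = 3 ✓; Tm = 64.9 + 41·(10 − 16.4)/21 = 52.4°C ✓ — passes.
Primer D (18 nt, A=3 T=8 G=4 C=3): GC 7/18 = 38.9%, outside 42.7–59.4% ✗; 3' end TT has 0 G/C, need ≥1 ✗; longest run = 3 ✓; Tm = 64.9 + 41·(7 − 16.4)/18 = 43.5°C ✓ — fails.
Primer E (20 nt, A=4 T=9 G=5 C=2): GC 7/20 = 35.0%, outside 42.7–59.4% ✗; 3' end GT has 1 G/C ✓; longest run = 3 ✓; Tm = 64.9 + 41·(7 − 16.4)/20 = 45.6°C ✓ — fails.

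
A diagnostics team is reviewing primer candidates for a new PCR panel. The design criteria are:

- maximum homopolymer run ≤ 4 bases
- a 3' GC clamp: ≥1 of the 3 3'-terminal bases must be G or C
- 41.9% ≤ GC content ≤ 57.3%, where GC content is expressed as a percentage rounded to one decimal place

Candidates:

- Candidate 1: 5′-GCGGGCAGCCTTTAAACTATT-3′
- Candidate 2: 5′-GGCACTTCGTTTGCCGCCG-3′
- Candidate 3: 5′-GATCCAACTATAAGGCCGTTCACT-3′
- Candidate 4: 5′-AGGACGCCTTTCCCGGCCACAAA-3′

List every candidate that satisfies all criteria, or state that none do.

Candidate 3 only.

Candidate 1 (21 nt, A=5 T=6 G=5 C=5): longest run = 3 ✓; 3' end ATT has 0 G/C, need ≥1 ✗; GC 10/21 = 47.6% ✓ — fails.
Candidate 2 (19 nt, A=1 T=5 G=6 C=7): longest run = 3 ✓; 3' end CCG has 3 G/C ✓; GC 13/19 = 68.4%, outside 41.9–57.3% ✗ — fails.
Candidate 3 (24 nt, A=7 T=6 G=4 C=7): longest run = 2 ✓; 3' end ACT has 1 G/C ✓; GC 11/24 = 45.8% ✓ — passes.
Candidate 4 (23 nt, A=6 T=3 G=5 C=9): longest run = 3 ✓; 3' end AAA has 0 G/C, need ≥1 ✗; GC 14/23 = 60.9%, outside 41.9–57.3% ✗ — fails.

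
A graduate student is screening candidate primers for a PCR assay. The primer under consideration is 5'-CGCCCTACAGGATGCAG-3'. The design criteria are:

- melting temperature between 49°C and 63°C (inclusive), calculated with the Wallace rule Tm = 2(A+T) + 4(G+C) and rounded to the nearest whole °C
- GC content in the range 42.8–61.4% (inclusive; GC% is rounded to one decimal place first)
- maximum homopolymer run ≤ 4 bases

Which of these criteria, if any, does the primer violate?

Base counts: A=4, T=2, G=5, C=6 (length 17).
Tm: Tm = 2·6 + 4·11 = 56°C ✓
GC content: GC 11/17 = 64.7%, outside 42.8–61.4% ✗
homopolymer run: longest run = 3 ✓

Fails: GC content.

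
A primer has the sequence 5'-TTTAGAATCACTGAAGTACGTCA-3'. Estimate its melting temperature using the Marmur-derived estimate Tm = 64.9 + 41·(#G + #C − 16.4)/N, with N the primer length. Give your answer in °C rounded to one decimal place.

49.9°C

Base counts: A=8, T=7, G=4, C=4; G+C = 8, N = 23.
Tm = 64.9 + 41·(8 − 16.4)/23 = 64.9 + -344.40/23 = 49.9°C.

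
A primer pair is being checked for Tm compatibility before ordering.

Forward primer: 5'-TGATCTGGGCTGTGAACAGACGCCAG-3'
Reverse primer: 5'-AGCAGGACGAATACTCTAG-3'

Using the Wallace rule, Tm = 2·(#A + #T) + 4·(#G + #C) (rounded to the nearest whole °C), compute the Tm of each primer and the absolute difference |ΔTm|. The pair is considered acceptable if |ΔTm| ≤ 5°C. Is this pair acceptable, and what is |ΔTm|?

|ΔTm| = 26°C; the pair is not acceptable.

Forward: A=6 T=5 G=9 C=6 → Tm = 2·11 + 4·15 = 82°C.
Reverse: A=7 T=3 G=5 C=4 → Tm = 2·10 + 4·9 = 56°C.
|ΔTm| = |82 − 56| = 26°C, > 5°C.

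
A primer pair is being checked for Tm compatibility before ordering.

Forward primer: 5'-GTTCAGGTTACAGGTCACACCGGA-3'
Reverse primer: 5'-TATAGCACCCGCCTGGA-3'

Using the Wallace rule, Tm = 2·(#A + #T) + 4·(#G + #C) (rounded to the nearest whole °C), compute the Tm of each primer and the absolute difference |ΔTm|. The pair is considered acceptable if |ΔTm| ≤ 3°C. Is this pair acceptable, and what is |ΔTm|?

Forward: A=6 T=5 G=7 C=6 → Tm = 2·11 + 4·13 = 74°C.
Reverse: A=4 T=3 G=4 C=6 → Tm = 2·7 + 4·10 = 54°C.
|ΔTm| = |74 − 54| = 20°C, > 3°C.

|ΔTm| = 20°C; the pair is not acceptable.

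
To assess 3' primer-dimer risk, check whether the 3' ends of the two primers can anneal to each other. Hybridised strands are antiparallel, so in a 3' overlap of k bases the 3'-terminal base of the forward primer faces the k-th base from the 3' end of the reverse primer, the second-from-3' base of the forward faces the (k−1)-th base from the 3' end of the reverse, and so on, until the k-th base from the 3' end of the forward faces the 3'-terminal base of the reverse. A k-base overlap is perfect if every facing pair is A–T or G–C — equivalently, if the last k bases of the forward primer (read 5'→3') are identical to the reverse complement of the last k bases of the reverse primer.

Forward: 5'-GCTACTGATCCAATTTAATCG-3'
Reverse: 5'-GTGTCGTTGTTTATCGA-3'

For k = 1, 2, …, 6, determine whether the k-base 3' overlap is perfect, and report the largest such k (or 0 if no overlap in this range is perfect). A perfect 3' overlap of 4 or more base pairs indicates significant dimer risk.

Longest perfect overlap: 3 complementary base pairs; below the dimer-risk threshold (threshold 4).

Last 6 bases (5'→3') — forward …TAATCG, reverse …TATCGA.
Reverse complement of the reverse primer's last 6 bases: TCGATA; its first k bases are the reverse complement of the reverse primer's last k bases, so a perfect k-base overlap needs the forward primer's last k bases to equal them.
Comparing (forward last k vs required): k=1: G vs T ✗; k=2: CG vs TC ✗; k=3: TCG vs TCG ✓; k=4: ATCG vs TCGA ✗; k=5: AATCG vs TCGAT ✗; k=6: TAATCG vs TCGATA ✗.
Only k = 3 is perfect, so the longest perfect 3' overlap is 3.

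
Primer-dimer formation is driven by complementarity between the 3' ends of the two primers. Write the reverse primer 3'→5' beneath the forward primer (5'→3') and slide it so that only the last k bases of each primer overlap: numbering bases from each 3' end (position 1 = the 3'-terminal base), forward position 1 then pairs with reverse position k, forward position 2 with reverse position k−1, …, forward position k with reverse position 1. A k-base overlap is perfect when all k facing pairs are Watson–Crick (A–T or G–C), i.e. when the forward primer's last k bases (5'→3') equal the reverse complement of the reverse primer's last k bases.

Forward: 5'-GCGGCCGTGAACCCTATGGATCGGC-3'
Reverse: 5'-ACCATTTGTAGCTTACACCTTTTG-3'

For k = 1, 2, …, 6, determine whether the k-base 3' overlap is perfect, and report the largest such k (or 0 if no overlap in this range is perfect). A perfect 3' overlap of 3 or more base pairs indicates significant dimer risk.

Last 6 bases (5'→3') — forward …ATCGGC, reverse …CTTTTG.
Reverse complement of the reverse primer's last 6 bases: CAAAAG; its first k bases are the reverse complement of the reverse primer's last k bases, so a perfect k-base overlap needs the forward primer's last k bases to equal them.
Comparing (forward last k vs required): k=1: C vs C ✓; k=2: GC vs CA ✗; k=3: GGC vs CAA ✗; k=4: CGGC vs CAAA ✗; k=5: TCGGC vs CAAAA ✗; k=6: ATCGGC vs CAAAAG ✗.
Only k = 1 is perfect, so the longest perfect 3' overlap is 1.

Longest perfect overlap: 1 complementary base pair; below the dimer-risk threshold (threshold 3).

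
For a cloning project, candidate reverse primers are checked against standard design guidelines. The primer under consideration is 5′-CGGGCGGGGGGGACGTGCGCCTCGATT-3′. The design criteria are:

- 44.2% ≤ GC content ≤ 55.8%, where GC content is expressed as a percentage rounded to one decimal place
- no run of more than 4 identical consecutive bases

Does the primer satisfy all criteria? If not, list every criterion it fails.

Base counts: A=2, T=4, G=14, C=7 (length 27).
GC content: GC 21/27 = 77.8%, outside 44.2–55.8% ✗
homopolymer run: longest run = 7, exceeds 4 ✗

Fails: GC content, homopolymer run.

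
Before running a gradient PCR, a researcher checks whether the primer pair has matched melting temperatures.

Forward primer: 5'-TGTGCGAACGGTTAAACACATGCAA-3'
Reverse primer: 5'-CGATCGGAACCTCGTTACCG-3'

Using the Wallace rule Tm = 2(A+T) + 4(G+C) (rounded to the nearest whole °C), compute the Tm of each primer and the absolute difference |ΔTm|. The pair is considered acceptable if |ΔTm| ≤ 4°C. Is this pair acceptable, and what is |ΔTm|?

Forward: A=9 T=5 G=6 C=5 → Tm = 2·14 + 4·11 = 72°C.
Reverse: A=4 T=4 G=5 C=7 → Tm = 2·8 + 4·12 = 64°C.
|ΔTm| = |72 − 64| = 8°C, > 4°C.

|ΔTm| = 8°C; the pair is not acceptable.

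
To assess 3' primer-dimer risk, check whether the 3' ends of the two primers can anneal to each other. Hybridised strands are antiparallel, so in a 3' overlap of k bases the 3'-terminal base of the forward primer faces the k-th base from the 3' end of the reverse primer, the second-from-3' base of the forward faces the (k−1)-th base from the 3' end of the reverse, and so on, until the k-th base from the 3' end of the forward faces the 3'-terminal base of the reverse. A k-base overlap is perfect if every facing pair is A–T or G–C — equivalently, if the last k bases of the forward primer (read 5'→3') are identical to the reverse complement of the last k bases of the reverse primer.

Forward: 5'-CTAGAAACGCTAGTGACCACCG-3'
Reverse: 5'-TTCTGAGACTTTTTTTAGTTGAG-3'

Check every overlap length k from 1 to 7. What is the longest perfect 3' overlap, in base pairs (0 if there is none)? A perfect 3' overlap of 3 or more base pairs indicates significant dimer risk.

Longest perfect overlap: 0 complementary base pairs; below the dimer-risk threshold (threshold 3).

Last 7 bases (5'→3') — forward …ACCACCG, reverse …AGTTGAG.
Reverse complement of the reverse primer's last 7 bases: CTCAACT; its first k bases are the reverse complement of the reverse primer's last k bases, so a perfect k-base overlap needs the forward primer's last k bases to equal them.
Comparing (forward last k vs required): k=1: G vs C ✗; k=2: CG vs CT ✗; k=3: CCG vs CTC ✗; k=4: ACCG vs CTCA ✗; k=5: CACCG vs CTCAA ✗; k=6: CCACCG vs CTCAAC ✗; k=7: ACCACCG vs CTCAACT ✗.
No overlap length from 1 to 7 is perfect, so the longest perfect 3' overlap is 0.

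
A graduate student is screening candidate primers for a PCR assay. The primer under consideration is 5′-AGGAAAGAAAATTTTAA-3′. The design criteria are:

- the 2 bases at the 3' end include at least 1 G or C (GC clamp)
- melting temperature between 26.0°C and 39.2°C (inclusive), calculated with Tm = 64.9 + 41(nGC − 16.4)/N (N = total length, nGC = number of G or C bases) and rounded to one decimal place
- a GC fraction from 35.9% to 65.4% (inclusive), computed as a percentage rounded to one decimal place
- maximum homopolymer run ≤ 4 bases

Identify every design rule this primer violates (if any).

Base counts: A=10, T=4, G=3, C=0 (length 17).
GC clamp: 3' end AA has 0 G/C, need ≥1 ✗
Tm: Tm = 64.9 + 41·(3 − 16.4)/17 = 32.6°C ✓
GC content: GC 3/17 = 17.6%, outside 35.9–65.4% ✗
homopolymer run: longest run = 4 ✓

Fails: GC clamp, GC content.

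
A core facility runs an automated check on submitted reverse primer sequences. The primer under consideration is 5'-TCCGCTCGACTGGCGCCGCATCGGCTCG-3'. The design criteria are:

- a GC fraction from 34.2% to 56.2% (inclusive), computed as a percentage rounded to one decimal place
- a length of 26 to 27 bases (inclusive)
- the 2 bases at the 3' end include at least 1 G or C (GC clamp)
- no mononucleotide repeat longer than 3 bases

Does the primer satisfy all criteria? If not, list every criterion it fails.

Base counts: A=2, T=5, G=9, C=12 (length 28).
GC content: GC 21/28 = 75.0%, outside 34.2–56.2% ✗
length: length 28, outside 26–27 ✗
GC clamp: 3' end CG has 2 G/C ✓
homopolymer run: longest run = 2 ✓

Fails: GC content, length.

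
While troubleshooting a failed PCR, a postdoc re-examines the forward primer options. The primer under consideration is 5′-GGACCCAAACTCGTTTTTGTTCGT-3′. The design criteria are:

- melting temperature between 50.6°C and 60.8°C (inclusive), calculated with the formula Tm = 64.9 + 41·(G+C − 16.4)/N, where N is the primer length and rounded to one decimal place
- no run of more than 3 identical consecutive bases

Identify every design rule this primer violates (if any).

Fails: homopolymer run.

Base counts: A=4, T=9, G=5, C=6 (length 24).
Tm: Tm = 64.9 + 41·(11 − 16.4)/24 = 55.7°C ✓
homopolymer run: longest run = 5, exceeds 3 ✗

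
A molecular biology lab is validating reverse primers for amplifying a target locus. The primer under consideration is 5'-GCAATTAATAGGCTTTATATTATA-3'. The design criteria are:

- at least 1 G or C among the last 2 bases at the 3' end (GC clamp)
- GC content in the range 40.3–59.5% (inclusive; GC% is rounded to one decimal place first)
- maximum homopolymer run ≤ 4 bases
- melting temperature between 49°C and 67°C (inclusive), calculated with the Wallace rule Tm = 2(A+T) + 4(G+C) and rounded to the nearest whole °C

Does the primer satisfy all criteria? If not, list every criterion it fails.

Base counts: A=9, T=10, G=3, C=2 (length 24).
GC clamp: 3' end TA has 0 G/C, need ≥1 ✗
GC content: GC 5/24 = 20.8%, outside 40.3–59.5% ✗
homopolymer run: longest run = 3 ✓
Tm: Tm = 2·19 + 4·5 = 58°C ✓

Fails: GC clamp, GC content.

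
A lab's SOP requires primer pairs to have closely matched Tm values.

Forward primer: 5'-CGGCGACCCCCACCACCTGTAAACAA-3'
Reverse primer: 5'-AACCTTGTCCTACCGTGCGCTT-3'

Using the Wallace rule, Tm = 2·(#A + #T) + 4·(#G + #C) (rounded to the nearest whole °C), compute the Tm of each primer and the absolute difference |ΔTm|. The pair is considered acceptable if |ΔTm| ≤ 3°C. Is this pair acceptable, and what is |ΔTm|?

Forward: A=8 T=2 G=4 C=12 → Tm = 2·10 + 4·16 = 84°C.
Reverse: A=3 T=7 G=4 C=8 → Tm = 2·10 + 4·12 = 68°C.
|ΔTm| = |84 − 68| = 16°C, > 3°C.

|ΔTm| = 16°C; the pair is not acceptable.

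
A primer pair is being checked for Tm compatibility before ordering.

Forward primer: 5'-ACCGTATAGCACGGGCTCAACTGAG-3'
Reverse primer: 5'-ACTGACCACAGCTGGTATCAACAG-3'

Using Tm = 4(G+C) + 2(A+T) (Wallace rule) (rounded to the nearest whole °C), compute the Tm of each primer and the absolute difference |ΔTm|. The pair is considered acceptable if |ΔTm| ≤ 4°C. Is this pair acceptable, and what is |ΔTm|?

Forward: A=7 T=4 G=7 C=7 → Tm = 2·11 + 4·14 = 78°C.
Reverse: A=8 T=4 G=5 C=7 → Tm = 2·12 + 4·12 = 72°C.
|ΔTm| = |78 − 72| = 6°C, > 4°C.

|ΔTm| = 6°C; the pair is not acceptable.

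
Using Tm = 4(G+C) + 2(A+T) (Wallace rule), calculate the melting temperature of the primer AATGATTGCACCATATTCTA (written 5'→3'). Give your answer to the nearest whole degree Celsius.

Base counts: A=7, T=7, G=2, C=4 (length 20).
Tm = 2·(7+7) + 4·(2+4) = 2·14 + 4·6 = 28 + 24 = 52°C.

52°C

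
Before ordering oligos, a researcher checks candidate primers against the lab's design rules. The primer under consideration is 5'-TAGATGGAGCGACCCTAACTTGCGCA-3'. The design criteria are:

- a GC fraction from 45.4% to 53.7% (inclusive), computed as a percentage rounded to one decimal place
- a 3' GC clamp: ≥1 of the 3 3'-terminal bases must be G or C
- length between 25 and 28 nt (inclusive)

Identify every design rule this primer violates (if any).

Fails: GC content.

Base counts: A=7, T=5, G=7, C=7 (length 26).
GC content: GC 14/26 = 53.8%, outside 45.4–53.7% ✗
GC clamp: 3' end GCA has 2 G/C ✓
length: length 26 ✓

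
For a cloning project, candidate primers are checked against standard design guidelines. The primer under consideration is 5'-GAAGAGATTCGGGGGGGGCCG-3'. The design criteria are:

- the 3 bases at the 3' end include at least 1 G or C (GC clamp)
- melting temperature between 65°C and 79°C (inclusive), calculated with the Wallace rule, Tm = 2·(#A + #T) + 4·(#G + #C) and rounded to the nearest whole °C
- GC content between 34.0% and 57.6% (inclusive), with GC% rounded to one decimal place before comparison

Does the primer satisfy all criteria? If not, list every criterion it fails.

Base counts: A=4, T=2, G=12, C=3 (length 21).
GC clamp: 3' end CCG has 3 G/C ✓
Tm: Tm = 2·6 + 4·15 = 72°C ✓
GC content: GC 15/21 = 71.4%, outside 34.0–57.6% ✗

Fails: GC content.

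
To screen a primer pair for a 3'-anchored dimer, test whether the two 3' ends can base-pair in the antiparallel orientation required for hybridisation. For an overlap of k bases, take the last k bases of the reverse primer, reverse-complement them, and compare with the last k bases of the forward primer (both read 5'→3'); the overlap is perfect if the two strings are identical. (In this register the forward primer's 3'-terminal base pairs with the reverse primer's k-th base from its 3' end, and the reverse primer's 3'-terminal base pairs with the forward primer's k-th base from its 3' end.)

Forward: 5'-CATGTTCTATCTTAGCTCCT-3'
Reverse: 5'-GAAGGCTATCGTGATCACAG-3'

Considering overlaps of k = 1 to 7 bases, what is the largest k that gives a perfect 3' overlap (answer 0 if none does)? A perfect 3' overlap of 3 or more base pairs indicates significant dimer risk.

Longest perfect overlap: 2 complementary base pairs; below the dimer-risk threshold (threshold 3).

Last 7 bases (5'→3') — forward …AGCTCCT, reverse …ATCACAG.
Reverse complement of the reverse primer's last 7 bases: CTGTGAT; its first k bases are the reverse complement of the reverse primer's last k bases, so a perfect k-base overlap needs the forward primer's last k bases to equal them.
Comparing (forward last k vs required): k=1: T vs C ✗; k=2: CT vs CT ✓; k=3: CCT vs CTG ✗; k=4: TCCT vs CTGT ✗; k=5: CTCCT vs CTGTG ✗; k=6: GCTCCT vs CTGTGA ✗; k=7: AGCTCCT vs CTGTGAT ✗.
Only k = 2 is perfect, so the longest perfect 3' overlap is 2.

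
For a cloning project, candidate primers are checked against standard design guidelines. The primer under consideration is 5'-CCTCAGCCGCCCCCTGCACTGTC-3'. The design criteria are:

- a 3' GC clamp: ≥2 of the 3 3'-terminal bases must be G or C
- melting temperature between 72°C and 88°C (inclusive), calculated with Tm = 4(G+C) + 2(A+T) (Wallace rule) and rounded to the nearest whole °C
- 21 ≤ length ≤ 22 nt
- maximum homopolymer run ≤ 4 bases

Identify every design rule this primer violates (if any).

Base counts: A=2, T=4, G=4, C=13 (length 23).
GC clamp: 3' end GTC has 2 G/C ✓
Tm: Tm = 2·6 + 4·17 = 80°C ✓
length: length 23, outside 21–22 ✗
homopolymer run: longest run = 5, exceeds 4 ✗

Fails: length, homopolymer run.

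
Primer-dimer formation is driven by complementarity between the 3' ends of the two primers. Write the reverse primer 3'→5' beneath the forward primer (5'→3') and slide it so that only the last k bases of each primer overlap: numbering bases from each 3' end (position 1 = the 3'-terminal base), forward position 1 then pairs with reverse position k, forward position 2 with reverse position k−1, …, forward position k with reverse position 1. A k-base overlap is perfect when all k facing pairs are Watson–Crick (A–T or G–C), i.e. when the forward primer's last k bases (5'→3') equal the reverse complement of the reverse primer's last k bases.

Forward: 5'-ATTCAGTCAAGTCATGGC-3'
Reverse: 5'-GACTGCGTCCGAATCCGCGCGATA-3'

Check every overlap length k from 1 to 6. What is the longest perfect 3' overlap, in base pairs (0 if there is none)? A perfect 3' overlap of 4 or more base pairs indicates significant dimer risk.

Last 6 bases (5'→3') — forward …CATGGC, reverse …GCGATA.
Reverse complement of the reverse primer's last 6 bases: TATCGC; its first k bases are the reverse complement of the reverse primer's last k bases, so a perfect k-base overlap needs the forward primer's last k bases to equal them.
Comparing (forward last k vs required): k=1: C vs T ✗; k=2: GC vs TA ✗; k=3: GGC vs TAT ✗; k=4: TGGC vs TATC ✗; k=5: ATGGC vs TATCG ✗; k=6: CATGGC vs TATCGC ✗.
No overlap length from 1 to 6 is perfect, so the longest perfect 3' overlap is 0.

Longest perfect overlap: 0 complementary base pairs; below the dimer-risk threshold (threshold 4).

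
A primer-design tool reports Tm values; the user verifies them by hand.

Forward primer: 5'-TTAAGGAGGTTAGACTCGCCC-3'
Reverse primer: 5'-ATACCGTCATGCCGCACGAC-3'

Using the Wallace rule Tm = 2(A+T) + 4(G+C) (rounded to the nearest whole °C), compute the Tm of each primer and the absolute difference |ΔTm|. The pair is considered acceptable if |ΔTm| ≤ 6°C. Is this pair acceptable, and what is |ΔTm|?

|ΔTm| = 0°C; the pair is acceptable.

Forward: A=5 T=5 G=6 C=5 → Tm = 2·10 + 4·11 = 64°C.
Reverse: A=5 T=3 G=4 C=8 → Tm = 2·8 + 4·12 = 64°C.
|ΔTm| = |64 − 64| = 0°C, ≤ 6°C.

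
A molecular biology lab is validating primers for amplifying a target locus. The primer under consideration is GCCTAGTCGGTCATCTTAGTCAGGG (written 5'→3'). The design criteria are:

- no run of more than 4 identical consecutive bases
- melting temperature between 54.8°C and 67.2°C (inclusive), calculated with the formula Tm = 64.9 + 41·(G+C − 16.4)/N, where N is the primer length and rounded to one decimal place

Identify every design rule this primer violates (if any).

Base counts: A=4, T=7, G=8, C=6 (length 25).
homopolymer run: longest run = 3 ✓
Tm: Tm = 64.9 + 41·(14 − 16.4)/25 = 61.0°C ✓

Meets all criteria.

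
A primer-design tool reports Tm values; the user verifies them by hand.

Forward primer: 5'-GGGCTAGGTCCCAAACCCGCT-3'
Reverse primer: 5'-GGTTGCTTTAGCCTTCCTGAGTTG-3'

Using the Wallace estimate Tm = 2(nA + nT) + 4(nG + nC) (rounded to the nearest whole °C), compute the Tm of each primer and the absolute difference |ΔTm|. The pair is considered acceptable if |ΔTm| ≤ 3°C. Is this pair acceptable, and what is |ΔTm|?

Forward: A=4 T=3 G=6 C=8 → Tm = 2·7 + 4·14 = 70°C.
Reverse: A=2 T=10 G=7 C=5 → Tm = 2·12 + 4·12 = 72°C.
|ΔTm| = |70 − 72| = 2°C, ≤ 3°C.

|ΔTm| = 2°C; the pair is acceptable.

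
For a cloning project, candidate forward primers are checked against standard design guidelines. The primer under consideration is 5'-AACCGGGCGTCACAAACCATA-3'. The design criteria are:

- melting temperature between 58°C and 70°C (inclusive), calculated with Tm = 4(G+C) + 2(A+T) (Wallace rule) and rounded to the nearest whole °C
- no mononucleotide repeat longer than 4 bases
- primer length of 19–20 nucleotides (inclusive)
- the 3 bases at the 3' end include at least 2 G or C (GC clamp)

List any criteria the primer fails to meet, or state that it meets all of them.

Base counts: A=8, T=2, G=4, C=7 (length 21).
Tm: Tm = 2·10 + 4·11 = 64°C ✓
homopolymer run: longest run = 3 ✓
length: length 21, outside 19–20 ✗
GC clamp: 3' end ATA has 0 G/C, need ≥2 ✗

Fails: length, GC clamp.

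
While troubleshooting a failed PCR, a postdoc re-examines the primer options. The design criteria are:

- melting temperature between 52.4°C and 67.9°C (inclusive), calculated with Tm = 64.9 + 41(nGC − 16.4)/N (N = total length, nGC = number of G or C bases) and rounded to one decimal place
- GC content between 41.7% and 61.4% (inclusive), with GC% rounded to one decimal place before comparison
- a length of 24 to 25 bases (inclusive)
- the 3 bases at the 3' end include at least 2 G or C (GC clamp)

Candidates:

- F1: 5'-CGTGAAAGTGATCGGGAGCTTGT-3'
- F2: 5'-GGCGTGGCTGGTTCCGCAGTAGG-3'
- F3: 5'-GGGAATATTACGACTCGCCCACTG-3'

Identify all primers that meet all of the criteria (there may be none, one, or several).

F3 only.

F1 (23 nt, A=5 T=6 G=9 C=3): Tm = 64.9 + 41·(12 − 16.4)/23 = 57.1°C ✓; GC 12/23 = 52.2% ✓; length 23, outside 24–25 ✗; 3' end TGT has 1 G/C, need ≥2 ✗ — fails.
F2 (23 nt, A=2 T=5 G=11 C=5): Tm = 64.9 + 41·(16 − 16.4)/23 = 64.2°C ✓; GC 16/23 = 69.6%, outside 41.7–61.4% ✗; length 23, outside 24–25 ✗; 3' end AGG has 2 G/C ✓ — fails.
F3 (24 nt, A=6 T=5 G=6 C=7): Tm = 64.9 + 41·(13 − 16.4)/24 = 59.1°C ✓; GC 13/24 = 54.2% ✓; length 24 ✓; 3' end CTG has 2 G/C ✓ — passes.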